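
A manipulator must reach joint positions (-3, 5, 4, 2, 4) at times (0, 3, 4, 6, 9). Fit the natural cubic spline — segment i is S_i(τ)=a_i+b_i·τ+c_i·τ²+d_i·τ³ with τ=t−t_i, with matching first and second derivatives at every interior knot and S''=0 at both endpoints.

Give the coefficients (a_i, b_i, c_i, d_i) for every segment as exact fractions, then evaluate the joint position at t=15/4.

Δ: Δ0=8/3, Δ1=-1, Δ2=-1, Δ3=2/3
row 1: diag=8, rhs=-22; c'=1/8, d'=-11/4
row 2: denom=6−1·1/8=47/8; d'=(0−1·-11/4)/(47/8)=22/47
row 3: denom=10−2·16/47=438/47; d'=(10−2·22/47)/(438/47)=71/73
back: M3=71/73
back: M2=22/47−16/47·71/73=10/73
back: M1=-11/4−1/8·10/73=-202/73
M: M0=0, M1=-202/73, M2=10/73, M3=71/73, M4=0
seg 0: a=-3, c=M0/2=0, d=(M1−M0)/(6·3)=-101/657, b=Δ0−h0·(2M0+M1)/6=887/219
seg 1: a=5, c=M1/2=-101/73, d=(M2−M1)/(6·1)=106/219, b=Δ1−h1·(2M1+M2)/6=-22/219
seg 2: a=4, c=M2/2=5/73, d=(M3−M2)/(6·2)=61/876, b=Δ2−h2·(2M2+M3)/6=-310/219
seg 3: a=2, c=M3/2=71/146, d=(M4−M3)/(6·3)=-71/1314, b=Δ3−h3·(2M3+M4)/6=-67/219
t_q=15/4 → seg 1, τ=3/4; S=5+-22/219·τ+-101/73·τ²+106/219·τ³=10163/2336

  seg 0: a=-3 b=887/219 c=0 d=-101/657
  seg 1: a=5 b=-22/219 c=-101/73 d=106/219
  seg 2: a=4 b=-310/219 c=5/73 d=61/876
  seg 3: a=2 b=-67/219 c=71/146 d=-71/1314
S(15/4) = 10163/2336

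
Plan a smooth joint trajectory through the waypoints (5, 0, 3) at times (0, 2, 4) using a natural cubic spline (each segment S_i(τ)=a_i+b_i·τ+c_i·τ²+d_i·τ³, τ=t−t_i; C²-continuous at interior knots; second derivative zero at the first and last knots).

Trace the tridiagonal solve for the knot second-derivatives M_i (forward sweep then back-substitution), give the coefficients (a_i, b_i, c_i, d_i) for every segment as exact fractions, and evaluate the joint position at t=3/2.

Δ: Δ0=-5/2, Δ1=3/2
row 1: diag=8, rhs=24; c'=1/4, d'=3
back: M1=3
M: M0=0, M1=3, M2=0
seg 0: a=5, c=M0/2=0, d=(M1−M0)/(6·2)=1/4, b=Δ0−h0·(2M0+M1)/6=-7/2
seg 1: a=0, c=M1/2=3/2, d=(M2−M1)/(6·2)=-1/4, b=Δ1−h1·(2M1+M2)/6=-1/2
t_q=3/2 → seg 0, τ=3/2; S=5+-7/2·τ+0·τ²+1/4·τ³=19/32

  seg 0: a=5 b=-7/2 c=0 d=1/4
  seg 1: a=0 b=-1/2 c=3/2 d=-1/4
S(3/2) = 19/32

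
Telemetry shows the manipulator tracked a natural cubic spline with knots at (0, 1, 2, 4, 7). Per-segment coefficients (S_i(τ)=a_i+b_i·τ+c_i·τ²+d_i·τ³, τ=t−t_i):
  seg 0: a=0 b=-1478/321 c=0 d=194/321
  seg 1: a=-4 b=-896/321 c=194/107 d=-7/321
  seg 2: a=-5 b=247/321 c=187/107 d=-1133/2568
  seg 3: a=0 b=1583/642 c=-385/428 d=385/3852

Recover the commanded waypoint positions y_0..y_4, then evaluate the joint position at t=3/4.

y_0=0 y_1=-4 y_2=-5 y_3=0 y_4=2
S(3/4) = -10951/3424

y_0 = S_0(0) = a_0 = 0
y_1 = S_1(0) = a_1 = -4
y_2 = S_2(0) = a_2 = -5
y_3 = S_3(0) = a_3 = 0
y_4 = S_3(3) = 2
t_q=3/4 is in segment 0 (τ=3/4); S_0(τ)=-10951/3424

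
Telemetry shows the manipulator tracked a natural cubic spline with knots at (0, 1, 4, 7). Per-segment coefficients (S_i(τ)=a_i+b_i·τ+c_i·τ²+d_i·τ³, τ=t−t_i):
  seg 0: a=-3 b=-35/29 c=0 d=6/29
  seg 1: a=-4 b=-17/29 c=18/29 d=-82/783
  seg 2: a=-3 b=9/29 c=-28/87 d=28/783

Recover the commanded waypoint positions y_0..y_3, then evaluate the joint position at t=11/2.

y_0 = S_0(0) = a_0 = -3
y_1 = S_1(0) = a_1 = -4
y_2 = S_2(0) = a_2 = -3
y_3 = S_2(3) = -4
t_q=11/2 is in segment 2 (τ=3/2); S_2(τ)=-91/29

y_0=-3 y_1=-4 y_2=-3 y_3=-4
S(11/2) = -91/29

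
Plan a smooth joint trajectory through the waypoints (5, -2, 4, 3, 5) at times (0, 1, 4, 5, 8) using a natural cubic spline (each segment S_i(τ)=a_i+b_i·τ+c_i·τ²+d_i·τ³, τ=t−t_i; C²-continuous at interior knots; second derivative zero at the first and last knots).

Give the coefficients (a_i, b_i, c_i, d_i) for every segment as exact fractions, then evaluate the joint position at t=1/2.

Δ: Δ0=-7, Δ1=2, Δ2=-1, Δ3=2/3
row 1: diag=8, rhs=54; c'=3/8, d'=27/4
row 2: denom=8−3·3/8=55/8; d'=(-18−3·27/4)/(55/8)=-306/55
row 3: denom=8−1·8/55=432/55; d'=(10−1·-306/55)/(432/55)=107/54
back: M3=107/54
back: M2=-306/55−8/55·107/54=-158/27
back: M1=27/4−3/8·-158/27=161/18
M: M0=0, M1=161/18, M2=-158/27, M3=107/54, M4=0
seg 0: a=5, c=M0/2=0, d=(M1−M0)/(6·1)=161/108, b=Δ0−h0·(2M0+M1)/6=-917/108
seg 1: a=-2, c=M1/2=161/36, d=(M2−M1)/(6·3)=-799/972, b=Δ1−h1·(2M1+M2)/6=-217/54
seg 2: a=4, c=M2/2=-79/27, d=(M3−M2)/(6·1)=47/36, b=Δ2−h2·(2M2+M3)/6=67/108
seg 3: a=3, c=M3/2=107/108, d=(M4−M3)/(6·3)=-107/972, b=Δ3−h3·(2M3+M4)/6=-71/54
t_q=1/2 → seg 0, τ=1/2; S=5+-917/108·τ+0·τ²+161/108·τ³=271/288

  seg 0: a=5 b=-917/108 c=0 d=161/108
  seg 1: a=-2 b=-217/54 c=161/36 d=-799/972
  seg 2: a=4 b=67/108 c=-79/27 d=47/36
  seg 3: a=3 b=-71/54 c=107/108 d=-107/972
S(1/2) = 271/288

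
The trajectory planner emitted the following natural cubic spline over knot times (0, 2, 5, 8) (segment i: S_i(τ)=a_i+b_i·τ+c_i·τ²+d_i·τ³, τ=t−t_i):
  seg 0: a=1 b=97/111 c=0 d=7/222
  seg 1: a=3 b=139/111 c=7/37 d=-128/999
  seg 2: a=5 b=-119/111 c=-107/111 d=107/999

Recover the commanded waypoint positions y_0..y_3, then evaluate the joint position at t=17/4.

y_0 = S_0(0) = a_0 = 1
y_1 = S_1(0) = a_1 = 3
y_2 = S_2(0) = a_2 = 5
y_3 = S_2(3) = -4
t_q=17/4 is in segment 1 (τ=9/4); S_1(τ)=3147/592

y_0=1 y_1=3 y_2=5 y_3=-4
S(17/4) = 3147/592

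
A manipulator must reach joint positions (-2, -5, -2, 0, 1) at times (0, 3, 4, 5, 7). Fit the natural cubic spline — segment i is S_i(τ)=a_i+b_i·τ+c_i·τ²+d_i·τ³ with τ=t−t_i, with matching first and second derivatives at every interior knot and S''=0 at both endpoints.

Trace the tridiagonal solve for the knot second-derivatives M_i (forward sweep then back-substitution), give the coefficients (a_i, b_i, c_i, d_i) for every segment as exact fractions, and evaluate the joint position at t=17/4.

  seg 0: a=-2 b=-935/356 c=0 d=193/1068
  seg 1: a=-5 b=401/178 c=579/356 d=-313/356
  seg 2: a=-2 b=1021/356 c=-90/89 d=51/356
  seg 3: a=0 b=227/178 c=-207/356 d=69/712
S(17/4) = -30621/22784

Δ: Δ0=-1, Δ1=3, Δ2=2, Δ3=1/2
row 1: diag=8, rhs=24; c'=1/8, d'=3
row 2: denom=4−1·1/8=31/8; d'=(-6−1·3)/(31/8)=-72/31
row 3: denom=6−1·8/31=178/31; d'=(-9−1·-72/31)/(178/31)=-207/178
back: M3=-207/178
back: M2=-72/31−8/31·-207/178=-180/89
back: M1=3−1/8·-180/89=579/178
M: M0=0, M1=579/178, M2=-180/89, M3=-207/178, M4=0
seg 0: a=-2, c=M0/2=0, d=(M1−M0)/(6·3)=193/1068, b=Δ0−h0·(2M0+M1)/6=-935/356
seg 1: a=-5, c=M1/2=579/356, d=(M2−M1)/(6·1)=-313/356, b=Δ1−h1·(2M1+M2)/6=401/178
seg 2: a=-2, c=M2/2=-90/89, d=(M3−M2)/(6·1)=51/356, b=Δ2−h2·(2M2+M3)/6=1021/356
seg 3: a=0, c=M3/2=-207/356, d=(M4−M3)/(6·2)=69/712, b=Δ3−h3·(2M3+M4)/6=227/178
t_q=17/4 → seg 2, τ=1/4; S=-2+1021/356·τ+-90/89·τ²+51/356·τ³=-30621/22784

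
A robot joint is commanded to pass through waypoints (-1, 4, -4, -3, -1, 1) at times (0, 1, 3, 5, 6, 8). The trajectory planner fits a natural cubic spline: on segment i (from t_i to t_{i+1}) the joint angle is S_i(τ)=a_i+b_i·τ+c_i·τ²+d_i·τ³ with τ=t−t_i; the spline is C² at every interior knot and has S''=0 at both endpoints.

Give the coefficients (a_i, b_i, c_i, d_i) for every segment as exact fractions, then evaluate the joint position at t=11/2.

  seg 0: a=-1 b=9559/1396 c=0 d=-2579/1396
  seg 1: a=4 b=911/698 c=-7737/1396 d=2017/1396
  seg 2: a=-4 b=-2461/698 c=4365/1396 d=-1555/2792
  seg 3: a=-3 b=802/349 c=-75/349 d=-29/349
  seg 4: a=-1 b=565/349 c=-162/349 d=27/349
S(11/2) = -5347/2792

Δ: Δ0=5, Δ1=-4, Δ2=1/2, Δ3=2, Δ4=1
row 1: diag=6, rhs=-54; c'=1/3, d'=-9
row 2: denom=8−2·1/3=22/3; d'=(27−2·-9)/(22/3)=135/22
row 3: denom=6−2·3/11=60/11; d'=(9−2·135/22)/(60/11)=-3/5
row 4: denom=6−1·11/60=349/60; d'=(-6−1·-3/5)/(349/60)=-324/349
back: M4=-324/349
back: M3=-3/5−11/60·-324/349=-150/349
back: M2=135/22−3/11·-150/349=4365/698
back: M1=-9−1/3·4365/698=-7737/698
M: M0=0, M1=-7737/698, M2=4365/698, M3=-150/349, M4=-324/349, M5=0
seg 0: a=-1, c=M0/2=0, d=(M1−M0)/(6·1)=-2579/1396, b=Δ0−h0·(2M0+M1)/6=9559/1396
seg 1: a=4, c=M1/2=-7737/1396, d=(M2−M1)/(6·2)=2017/1396, b=Δ1−h1·(2M1+M2)/6=911/698
seg 2: a=-4, c=M2/2=4365/1396, d=(M3−M2)/(6·2)=-1555/2792, b=Δ2−h2·(2M2+M3)/6=-2461/698
seg 3: a=-3, c=M3/2=-75/349, d=(M4−M3)/(6·1)=-29/349, b=Δ3−h3·(2M3+M4)/6=802/349
seg 4: a=-1, c=M4/2=-162/349, d=(M5−M4)/(6·2)=27/349, b=Δ4−h4·(2M4+M5)/6=565/349
t_q=11/2 → seg 3, τ=1/2; S=-3+802/349·τ+-75/349·τ²+-29/349·τ³=-5347/2792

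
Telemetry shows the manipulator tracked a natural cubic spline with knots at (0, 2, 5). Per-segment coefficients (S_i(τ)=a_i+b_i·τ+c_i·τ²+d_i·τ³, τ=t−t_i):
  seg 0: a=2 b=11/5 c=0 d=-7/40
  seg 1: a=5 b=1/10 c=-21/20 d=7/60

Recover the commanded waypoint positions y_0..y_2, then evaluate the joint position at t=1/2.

y_0=2 y_1=5 y_2=-1
S(1/2) = 197/64

y_0 = S_0(0) = a_0 = 2
y_1 = S_1(0) = a_1 = 5
y_2 = S_1(3) = -1
t_q=1/2 is in segment 0 (τ=1/2); S_0(τ)=197/64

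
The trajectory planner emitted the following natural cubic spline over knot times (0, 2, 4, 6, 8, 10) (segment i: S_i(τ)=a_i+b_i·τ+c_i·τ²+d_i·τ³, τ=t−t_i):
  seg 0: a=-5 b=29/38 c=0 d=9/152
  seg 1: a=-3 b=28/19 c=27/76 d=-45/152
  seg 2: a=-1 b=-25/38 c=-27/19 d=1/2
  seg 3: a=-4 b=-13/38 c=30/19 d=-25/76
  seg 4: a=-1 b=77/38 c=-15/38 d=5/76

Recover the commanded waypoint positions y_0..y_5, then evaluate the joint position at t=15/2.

y_0 = S_0(0) = a_0 = -5
y_1 = S_1(0) = a_1 = -3
y_2 = S_2(0) = a_2 = -1
y_3 = S_3(0) = a_3 = -4
y_4 = S_4(0) = a_4 = -1
y_5 = S_4(2) = 2
t_q=15/2 is in segment 3 (τ=3/2); S_3(τ)=-1259/608

y_0=-5 y_1=-3 y_2=-1 y_3=-4 y_4=-1 y_5=2
S(15/2) = -1259/608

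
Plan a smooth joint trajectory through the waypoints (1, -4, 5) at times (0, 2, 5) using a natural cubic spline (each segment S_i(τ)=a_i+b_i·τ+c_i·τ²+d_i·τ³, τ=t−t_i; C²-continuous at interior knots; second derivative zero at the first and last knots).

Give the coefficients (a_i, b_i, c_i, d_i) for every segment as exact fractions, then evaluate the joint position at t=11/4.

  seg 0: a=1 b=-18/5 c=0 d=11/40
  seg 1: a=-4 b=-3/10 c=33/20 d=-11/60
S(11/4) = -4319/1280

Δ: Δ0=-5/2, Δ1=3
row 1: diag=10, rhs=33; c'=3/10, d'=33/10
back: M1=33/10
M: M0=0, M1=33/10, M2=0
seg 0: a=1, c=M0/2=0, d=(M1−M0)/(6·2)=11/40, b=Δ0−h0·(2M0+M1)/6=-18/5
seg 1: a=-4, c=M1/2=33/20, d=(M2−M1)/(6·3)=-11/60, b=Δ1−h1·(2M1+M2)/6=-3/10
t_q=11/4 → seg 1, τ=3/4; S=-4+-3/10·τ+33/20·τ²+-11/60·τ³=-4319/1280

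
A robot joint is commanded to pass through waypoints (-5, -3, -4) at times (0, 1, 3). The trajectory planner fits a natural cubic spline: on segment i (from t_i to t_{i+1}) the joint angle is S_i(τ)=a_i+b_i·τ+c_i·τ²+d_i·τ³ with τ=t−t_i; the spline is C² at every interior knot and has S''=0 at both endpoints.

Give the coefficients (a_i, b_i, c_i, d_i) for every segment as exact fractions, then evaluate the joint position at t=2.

  seg 0: a=-5 b=29/12 c=0 d=-5/12
  seg 1: a=-3 b=7/6 c=-5/4 d=5/24
S(2) = -23/8

Δ: Δ0=2, Δ1=-1/2
row 1: diag=6, rhs=-15; c'=1/3, d'=-5/2
back: M1=-5/2
M: M0=0, M1=-5/2, M2=0
seg 0: a=-5, c=M0/2=0, d=(M1−M0)/(6·1)=-5/12, b=Δ0−h0·(2M0+M1)/6=29/12
seg 1: a=-3, c=M1/2=-5/4, d=(M2−M1)/(6·2)=5/24, b=Δ1−h1·(2M1+M2)/6=7/6
t_q=2 → seg 1, τ=1; S=-3+7/6·τ+-5/4·τ²+5/24·τ³=-23/8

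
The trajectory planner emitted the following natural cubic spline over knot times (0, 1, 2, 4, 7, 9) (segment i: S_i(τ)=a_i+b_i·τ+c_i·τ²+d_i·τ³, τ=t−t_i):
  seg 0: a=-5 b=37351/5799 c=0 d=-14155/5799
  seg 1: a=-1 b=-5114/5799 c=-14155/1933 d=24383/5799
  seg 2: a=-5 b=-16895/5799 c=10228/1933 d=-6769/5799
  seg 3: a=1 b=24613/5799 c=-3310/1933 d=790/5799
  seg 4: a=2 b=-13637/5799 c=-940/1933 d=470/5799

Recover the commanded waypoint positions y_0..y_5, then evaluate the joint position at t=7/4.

y_0=-5 y_1=-1 y_2=-5 y_3=1 y_4=2 y_5=-4
S(7/4) = -495669/123712

y_0 = S_0(0) = a_0 = -5
y_1 = S_1(0) = a_1 = -1
y_2 = S_2(0) = a_2 = -5
y_3 = S_3(0) = a_3 = 1
y_4 = S_4(0) = a_4 = 2
y_5 = S_4(2) = -4
t_q=7/4 is in segment 1 (τ=3/4); S_1(τ)=-495669/123712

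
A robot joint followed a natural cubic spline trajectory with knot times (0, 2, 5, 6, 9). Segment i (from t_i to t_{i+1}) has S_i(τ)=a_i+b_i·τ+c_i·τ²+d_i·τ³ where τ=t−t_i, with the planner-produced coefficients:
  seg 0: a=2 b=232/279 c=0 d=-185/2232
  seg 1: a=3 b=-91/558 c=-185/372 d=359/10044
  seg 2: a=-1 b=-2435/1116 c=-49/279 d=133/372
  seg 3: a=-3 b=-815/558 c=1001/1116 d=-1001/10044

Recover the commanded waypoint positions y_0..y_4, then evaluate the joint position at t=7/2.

y_0 = S_0(0) = a_0 = 2
y_1 = S_1(0) = a_1 = 3
y_2 = S_2(0) = a_2 = -1
y_3 = S_3(0) = a_3 = -3
y_4 = S_3(3) = -2
t_q=7/2 is in segment 1 (τ=3/2); S_1(τ)=1743/992

y_0=2 y_1=3 y_2=-1 y_3=-3 y_4=-2
S(7/2) = 1743/992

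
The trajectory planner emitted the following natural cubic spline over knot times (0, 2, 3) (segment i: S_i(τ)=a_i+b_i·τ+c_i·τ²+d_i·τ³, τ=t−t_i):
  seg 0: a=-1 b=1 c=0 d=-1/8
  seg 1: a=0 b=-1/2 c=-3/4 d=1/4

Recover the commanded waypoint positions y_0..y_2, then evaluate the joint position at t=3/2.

y_0 = S_0(0) = a_0 = -1
y_1 = S_1(0) = a_1 = 0
y_2 = S_1(1) = -1
t_q=3/2 is in segment 0 (τ=3/2); S_0(τ)=5/64

y_0=-1 y_1=0 y_2=-1
S(3/2) = 5/64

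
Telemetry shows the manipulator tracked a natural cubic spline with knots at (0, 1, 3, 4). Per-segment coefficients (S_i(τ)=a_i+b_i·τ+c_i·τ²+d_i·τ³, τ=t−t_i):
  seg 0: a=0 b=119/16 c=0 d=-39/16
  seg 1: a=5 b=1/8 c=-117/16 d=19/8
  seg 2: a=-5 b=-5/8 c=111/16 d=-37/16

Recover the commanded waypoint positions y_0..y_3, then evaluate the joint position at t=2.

y_0=0 y_1=5 y_2=-5 y_3=-1
S(2) = 3/16

y_0 = S_0(0) = a_0 = 0
y_1 = S_1(0) = a_1 = 5
y_2 = S_2(0) = a_2 = -5
y_3 = S_2(1) = -1
t_q=2 is in segment 1 (τ=1); S_1(τ)=3/16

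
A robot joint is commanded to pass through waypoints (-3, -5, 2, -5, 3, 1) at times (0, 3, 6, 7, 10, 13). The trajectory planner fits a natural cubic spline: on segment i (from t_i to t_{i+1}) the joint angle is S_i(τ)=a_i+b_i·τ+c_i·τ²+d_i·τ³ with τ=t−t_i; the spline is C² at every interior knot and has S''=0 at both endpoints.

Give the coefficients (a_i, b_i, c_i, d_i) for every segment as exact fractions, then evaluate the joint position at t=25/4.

Δ: Δ0=-2/3, Δ1=7/3, Δ2=-7, Δ3=8/3, Δ4=-2/3
row 1: diag=12, rhs=18; c'=1/4, d'=3/2
row 2: denom=8−3·1/4=29/4; d'=(-56−3·3/2)/(29/4)=-242/29
row 3: denom=8−1·4/29=228/29; d'=(58−1·-242/29)/(228/29)=481/57
row 4: denom=12−3·29/76=825/76; d'=(-20−3·481/57)/(825/76)=-1148/275
back: M4=-1148/275
back: M3=481/57−29/76·-1148/275=8276/825
back: M2=-242/29−4/29·8276/825=-8026/825
back: M1=3/2−1/4·-8026/825=3244/825
M: M0=0, M1=3244/825, M2=-8026/825, M3=8276/825, M4=-1148/275, M5=0
seg 0: a=-3, c=M0/2=0, d=(M1−M0)/(6·3)=1622/7425, b=Δ0−h0·(2M0+M1)/6=-724/275
seg 1: a=-5, c=M1/2=1622/825, d=(M2−M1)/(6·3)=-1127/1485, b=Δ1−h1·(2M1+M2)/6=898/275
seg 2: a=2, c=M2/2=-4013/825, d=(M3−M2)/(6·1)=247/75, b=Δ2−h2·(2M2+M3)/6=-1493/275
seg 3: a=-5, c=M3/2=4138/825, d=(M4−M3)/(6·3)=-1172/1485, b=Δ3−h3·(2M3+M4)/6=-4354/825
seg 4: a=3, c=M4/2=-574/275, d=(M5−M4)/(6·3)=574/2475, b=Δ4−h4·(2M4+M5)/6=2894/825
t_q=25/4 → seg 2, τ=1/4; S=2+-1493/275·τ+-4013/825·τ²+247/75·τ³=6867/17600

  seg 0: a=-3 b=-724/275 c=0 d=1622/7425
  seg 1: a=-5 b=898/275 c=1622/825 d=-1127/1485
  seg 2: a=2 b=-1493/275 c=-4013/825 d=247/75
  seg 3: a=-5 b=-4354/825 c=4138/825 d=-1172/1485
  seg 4: a=3 b=2894/825 c=-574/275 d=574/2475
S(25/4) = 6867/17600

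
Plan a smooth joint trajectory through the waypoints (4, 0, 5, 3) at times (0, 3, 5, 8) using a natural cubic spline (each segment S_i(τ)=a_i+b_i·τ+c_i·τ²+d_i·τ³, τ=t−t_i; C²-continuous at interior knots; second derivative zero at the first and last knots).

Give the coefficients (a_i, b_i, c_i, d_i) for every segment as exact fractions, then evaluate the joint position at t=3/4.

  seg 0: a=4 b=-131/48 c=0 d=67/432
  seg 1: a=0 b=35/24 c=67/48 d=-7/16
  seg 2: a=5 b=43/24 c=-59/48 d=59/432
S(3/4) = 2067/1024

Δ: Δ0=-4/3, Δ1=5/2, Δ2=-2/3
row 1: diag=10, rhs=23; c'=1/5, d'=23/10
row 2: denom=10−2·1/5=48/5; d'=(-19−2·23/10)/(48/5)=-59/24
back: M2=-59/24
back: M1=23/10−1/5·-59/24=67/24
M: M0=0, M1=67/24, M2=-59/24, M3=0
seg 0: a=4, c=M0/2=0, d=(M1−M0)/(6·3)=67/432, b=Δ0−h0·(2M0+M1)/6=-131/48
seg 1: a=0, c=M1/2=67/48, d=(M2−M1)/(6·2)=-7/16, b=Δ1−h1·(2M1+M2)/6=35/24
seg 2: a=5, c=M2/2=-59/48, d=(M3−M2)/(6·3)=59/432, b=Δ2−h2·(2M2+M3)/6=43/24
t_q=3/4 → seg 0, τ=3/4; S=4+-131/48·τ+0·τ²+67/432·τ³=2067/1024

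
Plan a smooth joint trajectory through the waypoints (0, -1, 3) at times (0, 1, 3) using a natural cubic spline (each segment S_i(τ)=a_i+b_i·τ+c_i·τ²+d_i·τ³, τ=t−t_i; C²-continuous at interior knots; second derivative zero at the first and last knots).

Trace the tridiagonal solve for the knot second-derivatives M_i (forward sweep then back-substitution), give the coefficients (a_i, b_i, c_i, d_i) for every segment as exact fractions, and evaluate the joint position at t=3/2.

  seg 0: a=0 b=-3/2 c=0 d=1/2
  seg 1: a=-1 b=0 c=3/2 d=-1/4
S(3/2) = -21/32

Δ: Δ0=-1, Δ1=2
row 1: diag=6, rhs=18; c'=1/3, d'=3
back: M1=3
M: M0=0, M1=3, M2=0
seg 0: a=0, c=M0/2=0, d=(M1−M0)/(6·1)=1/2, b=Δ0−h0·(2M0+M1)/6=-3/2
seg 1: a=-1, c=M1/2=3/2, d=(M2−M1)/(6·2)=-1/4, b=Δ1−h1·(2M1+M2)/6=0
t_q=3/2 → seg 1, τ=1/2; S=-1+0·τ+3/2·τ²+-1/4·τ³=-21/32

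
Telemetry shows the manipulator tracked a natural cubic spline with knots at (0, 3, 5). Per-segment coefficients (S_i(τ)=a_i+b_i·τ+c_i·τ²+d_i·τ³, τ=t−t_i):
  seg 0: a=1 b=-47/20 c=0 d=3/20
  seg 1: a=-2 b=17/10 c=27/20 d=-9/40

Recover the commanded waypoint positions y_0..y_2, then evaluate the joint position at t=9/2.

y_0=1 y_1=-2 y_2=5
S(9/2) = 181/64

y_0 = S_0(0) = a_0 = 1
y_1 = S_1(0) = a_1 = -2
y_2 = S_1(2) = 5
t_q=9/2 is in segment 1 (τ=3/2); S_1(τ)=181/64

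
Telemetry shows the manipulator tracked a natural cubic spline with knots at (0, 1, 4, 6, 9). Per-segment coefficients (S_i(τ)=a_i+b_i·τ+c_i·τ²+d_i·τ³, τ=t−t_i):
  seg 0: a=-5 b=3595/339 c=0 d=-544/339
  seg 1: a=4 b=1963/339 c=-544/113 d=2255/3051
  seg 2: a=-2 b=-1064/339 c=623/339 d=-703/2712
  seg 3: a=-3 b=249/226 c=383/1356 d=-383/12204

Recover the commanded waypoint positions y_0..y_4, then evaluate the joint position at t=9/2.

y_0 = S_0(0) = a_0 = -5
y_1 = S_1(0) = a_1 = 4
y_2 = S_2(0) = a_2 = -2
y_3 = S_3(0) = a_3 = -3
y_4 = S_3(3) = 2
t_q=9/2 is in segment 2 (τ=1/2); S_2(τ)=-22725/7232

y_0=-5 y_1=4 y_2=-2 y_3=-3 y_4=2
S(9/2) = -22725/7232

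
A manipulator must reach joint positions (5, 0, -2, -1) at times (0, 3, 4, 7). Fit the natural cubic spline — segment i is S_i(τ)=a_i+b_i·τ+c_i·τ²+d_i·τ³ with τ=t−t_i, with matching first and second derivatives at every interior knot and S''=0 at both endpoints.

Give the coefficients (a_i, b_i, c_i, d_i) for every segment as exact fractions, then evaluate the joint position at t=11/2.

Δ: Δ0=-5/3, Δ1=-2, Δ2=1/3
row 1: diag=8, rhs=-2; c'=1/8, d'=-1/4
row 2: denom=8−1·1/8=63/8; d'=(14−1·-1/4)/(63/8)=38/21
back: M2=38/21
back: M1=-1/4−1/8·38/21=-10/21
M: M0=0, M1=-10/21, M2=38/21, M3=0
seg 0: a=5, c=M0/2=0, d=(M1−M0)/(6·3)=-5/189, b=Δ0−h0·(2M0+M1)/6=-10/7
seg 1: a=0, c=M1/2=-5/21, d=(M2−M1)/(6·1)=8/21, b=Δ1−h1·(2M1+M2)/6=-15/7
seg 2: a=-2, c=M2/2=19/21, d=(M3−M2)/(6·3)=-19/189, b=Δ2−h2·(2M2+M3)/6=-31/21
t_q=11/2 → seg 2, τ=3/2; S=-2+-31/21·τ+19/21·τ²+-19/189·τ³=-141/56

  seg 0: a=5 b=-10/7 c=0 d=-5/189
  seg 1: a=0 b=-15/7 c=-5/21 d=8/21
  seg 2: a=-2 b=-31/21 c=19/21 d=-19/189
S(11/2) = -141/56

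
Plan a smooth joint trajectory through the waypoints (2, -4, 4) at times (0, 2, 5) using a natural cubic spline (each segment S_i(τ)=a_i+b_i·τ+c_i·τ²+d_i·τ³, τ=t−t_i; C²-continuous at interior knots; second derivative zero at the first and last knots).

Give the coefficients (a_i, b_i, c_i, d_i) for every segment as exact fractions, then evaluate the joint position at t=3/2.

Δ: Δ0=-3, Δ1=8/3
row 1: diag=10, rhs=34; c'=3/10, d'=17/5
back: M1=17/5
M: M0=0, M1=17/5, M2=0
seg 0: a=2, c=M0/2=0, d=(M1−M0)/(6·2)=17/60, b=Δ0−h0·(2M0+M1)/6=-62/15
seg 1: a=-4, c=M1/2=17/10, d=(M2−M1)/(6·3)=-17/90, b=Δ1−h1·(2M1+M2)/6=-11/15
t_q=3/2 → seg 0, τ=3/2; S=2+-62/15·τ+0·τ²+17/60·τ³=-519/160

  seg 0: a=2 b=-62/15 c=0 d=17/60
  seg 1: a=-4 b=-11/15 c=17/10 d=-17/90
S(3/2) = -519/160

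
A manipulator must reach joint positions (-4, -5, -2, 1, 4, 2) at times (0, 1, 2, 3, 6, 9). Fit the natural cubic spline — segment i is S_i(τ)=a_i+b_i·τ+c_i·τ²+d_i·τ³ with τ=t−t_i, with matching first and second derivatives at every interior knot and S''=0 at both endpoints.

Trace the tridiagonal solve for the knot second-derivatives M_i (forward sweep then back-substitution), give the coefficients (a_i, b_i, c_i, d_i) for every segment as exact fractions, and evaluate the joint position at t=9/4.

Δ: Δ0=-1, Δ1=3, Δ2=3, Δ3=1, Δ4=-2/3
row 1: diag=4, rhs=24; c'=1/4, d'=6
row 2: denom=4−1·1/4=15/4; d'=(0−1·6)/(15/4)=-8/5
row 3: denom=8−1·4/15=116/15; d'=(-12−1·-8/5)/(116/15)=-39/29
row 4: denom=12−3·45/116=1257/116; d'=(-10−3·-39/29)/(1257/116)=-692/1257
back: M4=-692/1257
back: M3=-39/29−45/116·-692/1257=-474/419
back: M2=-8/5−4/15·-474/419=-544/419
back: M1=6−1/4·-544/419=2650/419
M: M0=0, M1=2650/419, M2=-544/419, M3=-474/419, M4=-692/1257, M5=0
seg 0: a=-4, c=M0/2=0, d=(M1−M0)/(6·1)=1325/1257, b=Δ0−h0·(2M0+M1)/6=-2582/1257
seg 1: a=-5, c=M1/2=1325/419, d=(M2−M1)/(6·1)=-1597/1257, b=Δ1−h1·(2M1+M2)/6=1393/1257
seg 2: a=-2, c=M2/2=-272/419, d=(M3−M2)/(6·1)=35/1257, b=Δ2−h2·(2M2+M3)/6=4552/1257
seg 3: a=1, c=M3/2=-237/419, d=(M4−M3)/(6·3)=365/11313, b=Δ3−h3·(2M3+M4)/6=3025/1257
seg 4: a=4, c=M4/2=-346/1257, d=(M5−M4)/(6·3)=346/11313, b=Δ4−h4·(2M4+M5)/6=-146/1257
t_q=9/4 → seg 2, τ=1/4; S=-2+4552/1257·τ+-272/419·τ²+35/1257·τ³=-30431/26816

  seg 0: a=-4 b=-2582/1257 c=0 d=1325/1257
  seg 1: a=-5 b=1393/1257 c=1325/419 d=-1597/1257
  seg 2: a=-2 b=4552/1257 c=-272/419 d=35/1257
  seg 3: a=1 b=3025/1257 c=-237/419 d=365/11313
  seg 4: a=4 b=-146/1257 c=-346/1257 d=346/11313
S(9/4) = -30431/26816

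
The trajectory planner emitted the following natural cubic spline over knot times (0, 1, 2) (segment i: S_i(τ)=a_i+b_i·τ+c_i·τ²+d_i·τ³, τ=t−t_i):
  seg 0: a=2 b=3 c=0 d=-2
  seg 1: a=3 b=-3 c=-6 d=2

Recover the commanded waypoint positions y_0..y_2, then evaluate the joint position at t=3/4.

y_0 = S_0(0) = a_0 = 2
y_1 = S_1(0) = a_1 = 3
y_2 = S_1(1) = -4
t_q=3/4 is in segment 0 (τ=3/4); S_0(τ)=109/32

y_0=2 y_1=3 y_2=-4
S(3/4) = 109/32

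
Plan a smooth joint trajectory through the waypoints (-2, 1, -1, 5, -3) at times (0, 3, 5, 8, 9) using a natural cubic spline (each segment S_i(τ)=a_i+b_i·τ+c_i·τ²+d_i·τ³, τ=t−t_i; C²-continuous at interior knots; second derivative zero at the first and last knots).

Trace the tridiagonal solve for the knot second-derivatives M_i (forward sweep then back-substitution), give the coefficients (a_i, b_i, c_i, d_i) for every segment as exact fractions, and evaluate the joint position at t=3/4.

  seg 0: a=-2 b=238/113 c=0 d=-125/1017
  seg 1: a=1 b=-137/113 c=-125/113 d=137/226
  seg 2: a=-1 b=185/113 c=286/113 d=-817/1017
  seg 3: a=5 b=-550/113 c=-531/113 d=177/113
S(3/4) = -3415/7232

Δ: Δ0=1, Δ1=-1, Δ2=2, Δ3=-8
row 1: diag=10, rhs=-12; c'=1/5, d'=-6/5
row 2: denom=10−2·1/5=48/5; d'=(18−2·-6/5)/(48/5)=17/8
row 3: denom=8−3·5/16=113/16; d'=(-60−3·17/8)/(113/16)=-1062/113
back: M3=-1062/113
back: M2=17/8−5/16·-1062/113=572/113
back: M1=-6/5−1/5·572/113=-250/113
M: M0=0, M1=-250/113, M2=572/113, M3=-1062/113, M4=0
seg 0: a=-2, c=M0/2=0, d=(M1−M0)/(6·3)=-125/1017, b=Δ0−h0·(2M0+M1)/6=238/113
seg 1: a=1, c=M1/2=-125/113, d=(M2−M1)/(6·2)=137/226, b=Δ1−h1·(2M1+M2)/6=-137/113
seg 2: a=-1, c=M2/2=286/113, d=(M3−M2)/(6·3)=-817/1017, b=Δ2−h2·(2M2+M3)/6=185/113
seg 3: a=5, c=M3/2=-531/113, d=(M4−M3)/(6·1)=177/113, b=Δ3−h3·(2M3+M4)/6=-550/113
t_q=3/4 → seg 0, τ=3/4; S=-2+238/113·τ+0·τ²+-125/1017·τ³=-3415/7232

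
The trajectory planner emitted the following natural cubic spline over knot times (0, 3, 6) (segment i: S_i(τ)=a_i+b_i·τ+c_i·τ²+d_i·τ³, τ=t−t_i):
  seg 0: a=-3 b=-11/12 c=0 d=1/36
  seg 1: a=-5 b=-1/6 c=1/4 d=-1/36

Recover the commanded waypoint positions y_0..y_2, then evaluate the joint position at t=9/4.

y_0=-3 y_1=-5 y_2=-4
S(9/4) = -1215/256

y_0 = S_0(0) = a_0 = -3
y_1 = S_1(0) = a_1 = -5
y_2 = S_1(3) = -4
t_q=9/4 is in segment 0 (τ=9/4); S_0(τ)=-1215/256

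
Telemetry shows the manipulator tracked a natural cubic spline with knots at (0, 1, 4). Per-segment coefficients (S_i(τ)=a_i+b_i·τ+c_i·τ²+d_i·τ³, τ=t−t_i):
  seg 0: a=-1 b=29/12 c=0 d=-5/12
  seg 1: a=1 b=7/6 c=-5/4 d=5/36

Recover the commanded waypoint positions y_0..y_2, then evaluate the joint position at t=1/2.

y_0 = S_0(0) = a_0 = -1
y_1 = S_1(0) = a_1 = 1
y_2 = S_1(3) = -3
t_q=1/2 is in segment 0 (τ=1/2); S_0(τ)=5/32

y_0=-1 y_1=1 y_2=-3
S(1/2) = 5/32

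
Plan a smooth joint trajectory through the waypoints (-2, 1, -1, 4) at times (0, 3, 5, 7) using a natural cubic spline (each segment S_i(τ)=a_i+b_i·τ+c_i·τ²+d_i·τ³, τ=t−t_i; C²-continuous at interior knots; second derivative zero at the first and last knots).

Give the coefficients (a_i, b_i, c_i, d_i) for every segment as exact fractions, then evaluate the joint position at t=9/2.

  seg 0: a=-2 b=145/76 c=0 d=-23/228
  seg 1: a=1 b=-31/38 c=-69/76 d=31/76
  seg 2: a=-1 b=17/38 c=117/76 d=-39/152
S(9/2) = -541/608

Δ: Δ0=1, Δ1=-1, Δ2=5/2
row 1: diag=10, rhs=-12; c'=1/5, d'=-6/5
row 2: denom=8−2·1/5=38/5; d'=(21−2·-6/5)/(38/5)=117/38
back: M2=117/38
back: M1=-6/5−1/5·117/38=-69/38
M: M0=0, M1=-69/38, M2=117/38, M3=0
seg 0: a=-2, c=M0/2=0, d=(M1−M0)/(6·3)=-23/228, b=Δ0−h0·(2M0+M1)/6=145/76
seg 1: a=1, c=M1/2=-69/76, d=(M2−M1)/(6·2)=31/76, b=Δ1−h1·(2M1+M2)/6=-31/38
seg 2: a=-1, c=M2/2=117/76, d=(M3−M2)/(6·2)=-39/152, b=Δ2−h2·(2M2+M3)/6=17/38
t_q=9/2 → seg 1, τ=3/2; S=1+-31/38·τ+-69/76·τ²+31/76·τ³=-541/608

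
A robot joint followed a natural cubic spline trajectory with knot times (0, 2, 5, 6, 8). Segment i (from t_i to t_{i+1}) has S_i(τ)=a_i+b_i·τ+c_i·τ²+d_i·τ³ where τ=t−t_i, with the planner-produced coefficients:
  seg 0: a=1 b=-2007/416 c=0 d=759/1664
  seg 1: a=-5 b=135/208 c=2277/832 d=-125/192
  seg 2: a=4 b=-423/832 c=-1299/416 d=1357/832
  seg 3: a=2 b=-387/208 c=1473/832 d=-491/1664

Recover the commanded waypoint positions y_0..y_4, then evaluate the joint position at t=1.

y_0=1 y_1=-5 y_2=4 y_3=2 y_4=3
S(1) = -5605/1664

y_0 = S_0(0) = a_0 = 1
y_1 = S_1(0) = a_1 = -5
y_2 = S_2(0) = a_2 = 4
y_3 = S_3(0) = a_3 = 2
y_4 = S_3(2) = 3
t_q=1 is in segment 0 (τ=1); S_0(τ)=-5605/1664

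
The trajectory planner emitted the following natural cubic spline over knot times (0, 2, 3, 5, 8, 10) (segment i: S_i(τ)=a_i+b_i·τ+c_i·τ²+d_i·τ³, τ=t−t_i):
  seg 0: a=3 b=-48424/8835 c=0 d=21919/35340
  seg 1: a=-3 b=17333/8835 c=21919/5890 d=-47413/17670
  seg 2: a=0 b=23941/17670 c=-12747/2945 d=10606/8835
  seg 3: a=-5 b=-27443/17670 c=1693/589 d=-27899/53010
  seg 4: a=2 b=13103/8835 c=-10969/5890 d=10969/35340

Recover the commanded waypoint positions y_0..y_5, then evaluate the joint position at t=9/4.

y_0 = S_0(0) = a_0 = 3
y_1 = S_1(0) = a_1 = -3
y_2 = S_2(0) = a_2 = 0
y_3 = S_3(0) = a_3 = -5
y_4 = S_4(0) = a_4 = 2
y_5 = S_4(2) = 0
t_q=9/4 is in segment 1 (τ=1/4); S_1(τ)=-874123/376960

y_0=3 y_1=-3 y_2=0 y_3=-5 y_4=2 y_5=0
S(9/4) = -874123/376960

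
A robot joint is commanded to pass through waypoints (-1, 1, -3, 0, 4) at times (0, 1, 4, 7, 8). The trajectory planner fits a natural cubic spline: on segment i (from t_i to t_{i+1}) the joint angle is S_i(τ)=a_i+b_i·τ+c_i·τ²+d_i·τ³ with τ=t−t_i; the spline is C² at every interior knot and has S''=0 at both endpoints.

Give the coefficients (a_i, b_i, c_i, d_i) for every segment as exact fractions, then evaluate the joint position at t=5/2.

Δ: Δ0=2, Δ1=-4/3, Δ2=1, Δ3=4
row 1: diag=8, rhs=-20; c'=3/8, d'=-5/2
row 2: denom=12−3·3/8=87/8; d'=(14−3·-5/2)/(87/8)=172/87
row 3: denom=8−3·8/29=208/29; d'=(18−3·172/87)/(208/29)=175/104
back: M3=175/104
back: M2=172/87−8/29·175/104=59/39
back: M1=-5/2−3/8·59/39=-319/104
M: M0=0, M1=-319/104, M2=59/39, M3=175/104, M4=0
seg 0: a=-1, c=M0/2=0, d=(M1−M0)/(6·1)=-319/624, b=Δ0−h0·(2M0+M1)/6=1567/624
seg 1: a=1, c=M1/2=-319/208, d=(M2−M1)/(6·3)=1429/5616, b=Δ1−h1·(2M1+M2)/6=305/312
seg 2: a=-3, c=M2/2=59/78, d=(M3−M2)/(6·3)=53/5616, b=Δ2−h2·(2M2+M3)/6=-65/48
seg 3: a=0, c=M3/2=175/208, d=(M4−M3)/(6·1)=-175/624, b=Δ3−h3·(2M3+M4)/6=1073/312
t_q=5/2 → seg 1, τ=3/2; S=1+305/312·τ+-319/208·τ²+1429/5616·τ³=-209/1664

  seg 0: a=-1 b=1567/624 c=0 d=-319/624
  seg 1: a=1 b=305/312 c=-319/208 d=1429/5616
  seg 2: a=-3 b=-65/48 c=59/78 d=53/5616
  seg 3: a=0 b=1073/312 c=175/208 d=-175/624
S(5/2) = -209/1664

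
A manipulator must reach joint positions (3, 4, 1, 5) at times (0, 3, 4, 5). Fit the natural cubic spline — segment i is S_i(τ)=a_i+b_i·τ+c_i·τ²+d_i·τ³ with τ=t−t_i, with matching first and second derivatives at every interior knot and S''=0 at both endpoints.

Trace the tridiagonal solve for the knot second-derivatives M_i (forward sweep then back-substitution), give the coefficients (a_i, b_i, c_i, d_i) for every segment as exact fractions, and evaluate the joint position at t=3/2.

Δ: Δ0=1/3, Δ1=-3, Δ2=4
row 1: diag=8, rhs=-20; c'=1/8, d'=-5/2
row 2: denom=4−1·1/8=31/8; d'=(42−1·-5/2)/(31/8)=356/31
back: M2=356/31
back: M1=-5/2−1/8·356/31=-122/31
M: M0=0, M1=-122/31, M2=356/31, M3=0
seg 0: a=3, c=M0/2=0, d=(M1−M0)/(6·3)=-61/279, b=Δ0−h0·(2M0+M1)/6=214/93
seg 1: a=4, c=M1/2=-61/31, d=(M2−M1)/(6·1)=239/93, b=Δ1−h1·(2M1+M2)/6=-335/93
seg 2: a=1, c=M2/2=178/31, d=(M3−M2)/(6·1)=-178/93, b=Δ2−h2·(2M2+M3)/6=16/93
t_q=3/2 → seg 0, τ=3/2; S=3+214/93·τ+0·τ²+-61/279·τ³=1417/248

  seg 0: a=3 b=214/93 c=0 d=-61/279
  seg 1: a=4 b=-335/93 c=-61/31 d=239/93
  seg 2: a=1 b=16/93 c=178/31 d=-178/93
S(3/2) = 1417/248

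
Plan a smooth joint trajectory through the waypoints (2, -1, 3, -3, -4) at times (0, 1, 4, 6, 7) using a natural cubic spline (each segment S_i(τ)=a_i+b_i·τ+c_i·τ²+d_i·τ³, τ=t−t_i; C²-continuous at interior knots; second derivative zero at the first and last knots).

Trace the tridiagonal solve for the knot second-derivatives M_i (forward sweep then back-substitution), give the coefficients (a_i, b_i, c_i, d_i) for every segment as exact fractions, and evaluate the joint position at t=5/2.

Δ: Δ0=-3, Δ1=4/3, Δ2=-3, Δ3=-1
row 1: diag=8, rhs=26; c'=3/8, d'=13/4
row 2: denom=10−3·3/8=71/8; d'=(-26−3·13/4)/(71/8)=-286/71
row 3: denom=6−2·16/71=394/71; d'=(12−2·-286/71)/(394/71)=712/197
back: M3=712/197
back: M2=-286/71−16/71·712/197=-954/197
back: M1=13/4−3/8·-954/197=998/197
M: M0=0, M1=998/197, M2=-954/197, M3=712/197, M4=0
seg 0: a=2, c=M0/2=0, d=(M1−M0)/(6·1)=499/591, b=Δ0−h0·(2M0+M1)/6=-2272/591
seg 1: a=-1, c=M1/2=499/197, d=(M2−M1)/(6·3)=-976/1773, b=Δ1−h1·(2M1+M2)/6=-775/591
seg 2: a=3, c=M2/2=-477/197, d=(M3−M2)/(6·2)=833/1182, b=Δ2−h2·(2M2+M3)/6=-577/591
seg 3: a=-3, c=M3/2=356/197, d=(M4−M3)/(6·1)=-356/591, b=Δ3−h3·(2M3+M4)/6=-1303/591
t_q=5/2 → seg 1, τ=3/2; S=-1+-775/591·τ+499/197·τ²+-976/1773·τ³=689/788

  seg 0: a=2 b=-2272/591 c=0 d=499/591
  seg 1: a=-1 b=-775/591 c=499/197 d=-976/1773
  seg 2: a=3 b=-577/591 c=-477/197 d=833/1182
  seg 3: a=-3 b=-1303/591 c=356/197 d=-356/591
S(5/2) = 689/788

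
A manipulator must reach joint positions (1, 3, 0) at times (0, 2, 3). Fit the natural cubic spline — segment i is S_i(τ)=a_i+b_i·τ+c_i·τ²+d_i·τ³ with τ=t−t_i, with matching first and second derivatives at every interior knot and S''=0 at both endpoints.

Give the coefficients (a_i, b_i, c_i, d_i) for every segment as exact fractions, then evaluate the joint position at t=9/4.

Δ: Δ0=1, Δ1=-3
row 1: diag=6, rhs=-24; c'=1/6, d'=-4
back: M1=-4
M: M0=0, M1=-4, M2=0
seg 0: a=1, c=M0/2=0, d=(M1−M0)/(6·2)=-1/3, b=Δ0−h0·(2M0+M1)/6=7/3
seg 1: a=3, c=M1/2=-2, d=(M2−M1)/(6·1)=2/3, b=Δ1−h1·(2M1+M2)/6=-5/3
t_q=9/4 → seg 1, τ=1/4; S=3+-5/3·τ+-2·τ²+2/3·τ³=79/32

  seg 0: a=1 b=7/3 c=0 d=-1/3
  seg 1: a=3 b=-5/3 c=-2 d=2/3
S(9/4) = 79/32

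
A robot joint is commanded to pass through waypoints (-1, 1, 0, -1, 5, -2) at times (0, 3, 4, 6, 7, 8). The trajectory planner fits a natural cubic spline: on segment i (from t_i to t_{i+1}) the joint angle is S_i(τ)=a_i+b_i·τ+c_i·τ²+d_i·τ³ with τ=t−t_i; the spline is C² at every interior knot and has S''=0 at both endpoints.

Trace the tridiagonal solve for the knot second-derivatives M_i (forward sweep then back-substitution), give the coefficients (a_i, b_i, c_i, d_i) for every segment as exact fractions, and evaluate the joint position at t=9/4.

Δ: Δ0=2/3, Δ1=-1, Δ2=-1/2, Δ3=6, Δ4=-7
row 1: diag=8, rhs=-10; c'=1/8, d'=-5/4
row 2: denom=6−1·1/8=47/8; d'=(3−1·-5/4)/(47/8)=34/47
row 3: denom=6−2·16/47=250/47; d'=(39−2·34/47)/(250/47)=353/50
row 4: denom=4−1·47/250=953/250; d'=(-78−1·353/50)/(953/250)=-21265/953
back: M4=-21265/953
back: M3=353/50−47/250·-21265/953=10726/953
back: M2=34/47−16/47·10726/953=-2962/953
back: M1=-5/4−1/8·-2962/953=-821/953
M: M0=0, M1=-821/953, M2=-2962/953, M3=10726/953, M4=-21265/953, M5=0
seg 0: a=-1, c=M0/2=0, d=(M1−M0)/(6·3)=-821/17154, b=Δ0−h0·(2M0+M1)/6=6275/5718
seg 1: a=1, c=M1/2=-821/1906, d=(M2−M1)/(6·1)=-2141/5718, b=Δ1−h1·(2M1+M2)/6=-557/2859
seg 2: a=0, c=M2/2=-1481/953, d=(M3−M2)/(6·2)=3422/2859, b=Δ2−h2·(2M2+M3)/6=-12463/5718
seg 3: a=-1, c=M3/2=5363/953, d=(M4−M3)/(6·1)=-31991/5718, b=Δ3−h3·(2M3+M4)/6=34121/5718
seg 4: a=5, c=M4/2=-21265/1906, d=(M5−M4)/(6·1)=21265/5718, b=Δ4−h4·(2M4+M5)/6=1252/2859
t_q=9/4 → seg 0, τ=9/4; S=-1+6275/5718·τ+0·τ²+-821/17154·τ³=112715/121984

  seg 0: a=-1 b=6275/5718 c=0 d=-821/17154
  seg 1: a=1 b=-557/2859 c=-821/1906 d=-2141/5718
  seg 2: a=0 b=-12463/5718 c=-1481/953 d=3422/2859
  seg 3: a=-1 b=34121/5718 c=5363/953 d=-31991/5718
  seg 4: a=5 b=1252/2859 c=-21265/1906 d=21265/5718
S(9/4) = 112715/121984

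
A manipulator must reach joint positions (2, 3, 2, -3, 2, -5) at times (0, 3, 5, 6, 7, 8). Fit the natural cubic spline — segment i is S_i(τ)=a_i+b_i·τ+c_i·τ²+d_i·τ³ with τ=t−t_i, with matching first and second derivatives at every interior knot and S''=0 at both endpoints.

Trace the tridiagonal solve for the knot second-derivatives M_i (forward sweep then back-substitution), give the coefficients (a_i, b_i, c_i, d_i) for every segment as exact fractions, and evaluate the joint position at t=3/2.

  seg 0: a=2 b=-353/1200 c=0 d=251/3600
  seg 1: a=3 b=953/600 c=251/400 d=-1003/1200
  seg 2: a=2 b=-3559/600 c=-351/80 d=6383/1200
  seg 3: a=-3 b=1501/1200 c=1157/100 d=-1877/240
  seg 4: a=2 b=557/600 c=-4757/400 d=4757/1200
S(3/2) = 5741/3200

Δ: Δ0=1/3, Δ1=-1/2, Δ2=-5, Δ3=5, Δ4=-7
row 1: diag=10, rhs=-5; c'=1/5, d'=-1/2
row 2: denom=6−2·1/5=28/5; d'=(-27−2·-1/2)/(28/5)=-65/14
row 3: denom=4−1·5/28=107/28; d'=(60−1·-65/14)/(107/28)=1810/107
row 4: denom=4−1·28/107=400/107; d'=(-72−1·1810/107)/(400/107)=-4757/200
back: M4=-4757/200
back: M3=1810/107−28/107·-4757/200=1157/50
back: M2=-65/14−5/28·1157/50=-351/40
back: M1=-1/2−1/5·-351/40=251/200
M: M0=0, M1=251/200, M2=-351/40, M3=1157/50, M4=-4757/200, M5=0
seg 0: a=2, c=M0/2=0, d=(M1−M0)/(6·3)=251/3600, b=Δ0−h0·(2M0+M1)/6=-353/1200
seg 1: a=3, c=M1/2=251/400, d=(M2−M1)/(6·2)=-1003/1200, b=Δ1−h1·(2M1+M2)/6=953/600
seg 2: a=2, c=M2/2=-351/80, d=(M3−M2)/(6·1)=6383/1200, b=Δ2−h2·(2M2+M3)/6=-3559/600
seg 3: a=-3, c=M3/2=1157/100, d=(M4−M3)/(6·1)=-1877/240, b=Δ3−h3·(2M3+M4)/6=1501/1200
seg 4: a=2, c=M4/2=-4757/400, d=(M5−M4)/(6·1)=4757/1200, b=Δ4−h4·(2M4+M5)/6=557/600
t_q=3/2 → seg 0, τ=3/2; S=2+-353/1200·τ+0·τ²+251/3600·τ³=5741/3200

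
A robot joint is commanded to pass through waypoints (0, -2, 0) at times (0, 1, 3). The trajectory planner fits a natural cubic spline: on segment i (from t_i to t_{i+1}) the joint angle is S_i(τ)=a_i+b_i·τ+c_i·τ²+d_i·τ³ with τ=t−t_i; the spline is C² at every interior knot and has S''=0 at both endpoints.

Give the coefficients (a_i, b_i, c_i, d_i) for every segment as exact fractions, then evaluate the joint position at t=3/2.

  seg 0: a=0 b=-5/2 c=0 d=1/2
  seg 1: a=-2 b=-1 c=3/2 d=-1/4
S(3/2) = -69/32

Δ: Δ0=-2, Δ1=1
row 1: diag=6, rhs=18; c'=1/3, d'=3
back: M1=3
M: M0=0, M1=3, M2=0
seg 0: a=0, c=M0/2=0, d=(M1−M0)/(6·1)=1/2, b=Δ0−h0·(2M0+M1)/6=-5/2
seg 1: a=-2, c=M1/2=3/2, d=(M2−M1)/(6·2)=-1/4, b=Δ1−h1·(2M1+M2)/6=-1
t_q=3/2 → seg 1, τ=1/2; S=-2+-1·τ+3/2·τ²+-1/4·τ³=-69/32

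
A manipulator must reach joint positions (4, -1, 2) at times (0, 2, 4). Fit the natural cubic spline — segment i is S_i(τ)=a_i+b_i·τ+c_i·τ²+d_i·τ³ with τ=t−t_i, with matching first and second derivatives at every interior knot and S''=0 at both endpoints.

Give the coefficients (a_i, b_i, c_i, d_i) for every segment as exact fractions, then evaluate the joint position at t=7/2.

Δ: Δ0=-5/2, Δ1=3/2
row 1: diag=8, rhs=24; c'=1/4, d'=3
back: M1=3
M: M0=0, M1=3, M2=0
seg 0: a=4, c=M0/2=0, d=(M1−M0)/(6·2)=1/4, b=Δ0−h0·(2M0+M1)/6=-7/2
seg 1: a=-1, c=M1/2=3/2, d=(M2−M1)/(6·2)=-1/4, b=Δ1−h1·(2M1+M2)/6=-1/2
t_q=7/2 → seg 1, τ=3/2; S=-1+-1/2·τ+3/2·τ²+-1/4·τ³=25/32

  seg 0: a=4 b=-7/2 c=0 d=1/4
  seg 1: a=-1 b=-1/2 c=3/2 d=-1/4
S(7/2) = 25/32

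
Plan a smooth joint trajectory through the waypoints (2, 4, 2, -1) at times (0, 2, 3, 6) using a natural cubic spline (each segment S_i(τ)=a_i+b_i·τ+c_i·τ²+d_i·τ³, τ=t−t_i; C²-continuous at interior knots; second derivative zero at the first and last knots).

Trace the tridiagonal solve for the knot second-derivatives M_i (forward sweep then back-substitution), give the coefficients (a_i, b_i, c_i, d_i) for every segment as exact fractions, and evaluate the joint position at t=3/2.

  seg 0: a=2 b=97/47 c=0 d=-25/94
  seg 1: a=4 b=-53/47 c=-75/47 d=34/47
  seg 2: a=2 b=-101/47 c=27/47 d=-3/47
S(3/2) = 3157/752

Δ: Δ0=1, Δ1=-2, Δ2=-1
row 1: diag=6, rhs=-18; c'=1/6, d'=-3
row 2: denom=8−1·1/6=47/6; d'=(6−1·-3)/(47/6)=54/47
back: M2=54/47
back: M1=-3−1/6·54/47=-150/47
M: M0=0, M1=-150/47, M2=54/47, M3=0
seg 0: a=2, c=M0/2=0, d=(M1−M0)/(6·2)=-25/94, b=Δ0−h0·(2M0+M1)/6=97/47
seg 1: a=4, c=M1/2=-75/47, d=(M2−M1)/(6·1)=34/47, b=Δ1−h1·(2M1+M2)/6=-53/47
seg 2: a=2, c=M2/2=27/47, d=(M3−M2)/(6·3)=-3/47, b=Δ2−h2·(2M2+M3)/6=-101/47
t_q=3/2 → seg 0, τ=3/2; S=2+97/47·τ+0·τ²+-25/94·τ³=3157/752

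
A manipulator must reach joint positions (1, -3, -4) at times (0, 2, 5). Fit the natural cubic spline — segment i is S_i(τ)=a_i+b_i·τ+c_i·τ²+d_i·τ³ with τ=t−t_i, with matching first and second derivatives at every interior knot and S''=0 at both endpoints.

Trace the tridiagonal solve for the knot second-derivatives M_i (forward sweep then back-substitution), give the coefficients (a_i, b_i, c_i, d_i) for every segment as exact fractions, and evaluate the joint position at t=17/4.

  seg 0: a=1 b=-7/3 c=0 d=1/12
  seg 1: a=-3 b=-4/3 c=1/2 d=-1/18
S(17/4) = -525/128

Δ: Δ0=-2, Δ1=-1/3
row 1: diag=10, rhs=10; c'=3/10, d'=1
back: M1=1
M: M0=0, M1=1, M2=0
seg 0: a=1, c=M0/2=0, d=(M1−M0)/(6·2)=1/12, b=Δ0−h0·(2M0+M1)/6=-7/3
seg 1: a=-3, c=M1/2=1/2, d=(M2−M1)/(6·3)=-1/18, b=Δ1−h1·(2M1+M2)/6=-4/3
t_q=17/4 → seg 1, τ=9/4; S=-3+-4/3·τ+1/2·τ²+-1/18·τ³=-525/128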